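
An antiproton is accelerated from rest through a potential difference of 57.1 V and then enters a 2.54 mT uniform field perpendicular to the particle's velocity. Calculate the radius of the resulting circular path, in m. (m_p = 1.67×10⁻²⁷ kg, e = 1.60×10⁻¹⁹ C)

r ≈ 0.430 m

The kinetic energy gained is K = qV = (1×1.60×10^-19)(57.1) = 9.14×10^-18 J.
v = √(2K/m) = 1.05×10^5 m/s.
r = mv/(qB) = (1.67×10^-27)(1.05×10^5) / [(1×1.60×10^-19)(2.54×10^-3)] = 0.430 m.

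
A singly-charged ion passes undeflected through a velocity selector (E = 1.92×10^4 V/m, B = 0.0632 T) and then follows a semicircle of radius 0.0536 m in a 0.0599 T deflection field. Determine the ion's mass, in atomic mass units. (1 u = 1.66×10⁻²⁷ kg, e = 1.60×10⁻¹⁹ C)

v = E/B₁ = 3.04×10^5 m/s.
From r = mv/(qB₂), m = qB₂r/v = (1×1.60×10^-19)(0.0599)(0.0536) / (3.04×10^5) = 1.69×10^-27 kg.
In atomic mass units: m = 1.69×10^-27 / 1.66×10^-27 = 1.02 u.

m ≈ 1.02 u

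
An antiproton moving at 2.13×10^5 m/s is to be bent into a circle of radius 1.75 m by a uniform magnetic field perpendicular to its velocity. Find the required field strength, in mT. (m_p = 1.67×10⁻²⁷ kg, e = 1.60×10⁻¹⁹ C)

qvB = mv²/r gives B = mv/(qr).
B = (1.67×10^-27)(2.13×10^5) / [(1×1.60×10^-19)(1.75)] = 1.27×10^-3 T.

B ≈ 1.27 mT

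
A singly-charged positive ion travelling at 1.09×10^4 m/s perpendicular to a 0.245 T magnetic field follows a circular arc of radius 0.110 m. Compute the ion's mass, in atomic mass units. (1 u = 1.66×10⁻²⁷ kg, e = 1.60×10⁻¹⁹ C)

qvB = mv²/r ⇒ m = qBr/v.
m = (1×1.60×10^-19)(0.245)(0.110) / (1.09×10^4) = 3.96×10^-25 kg = 238 u.

m ≈ 238 u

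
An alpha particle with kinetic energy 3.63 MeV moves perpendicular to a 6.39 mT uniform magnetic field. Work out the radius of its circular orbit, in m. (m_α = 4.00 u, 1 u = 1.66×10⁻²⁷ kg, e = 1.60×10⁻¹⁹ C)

r ≈ 42.9 m

Convert the energy: K = 3.63 MeV = 5.81×10^-13 J.
v = √(2K/m) = √(2·5.81×10^-13/6.64×10^-27) = 1.32×10^7 m/s.
r = mv/(qB) = (6.64×10^-27)(1.32×10^7) / [(2×1.60×10^-19)(6.39×10^-3)] = 42.9 m.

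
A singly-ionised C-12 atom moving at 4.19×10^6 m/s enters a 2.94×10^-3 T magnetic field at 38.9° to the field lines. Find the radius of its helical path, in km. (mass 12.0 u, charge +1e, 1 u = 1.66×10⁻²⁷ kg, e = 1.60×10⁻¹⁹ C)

Only the perpendicular component v⊥ = v sin38.9° = 2.63×10^6 m/s is bent by the field.
r = m v⊥ /(qB) = (1.99×10^-26)(2.63×10^6) / [(1×1.60×10^-19)(2.94×10^-3)] = 111 m.

r ≈ 0.111 km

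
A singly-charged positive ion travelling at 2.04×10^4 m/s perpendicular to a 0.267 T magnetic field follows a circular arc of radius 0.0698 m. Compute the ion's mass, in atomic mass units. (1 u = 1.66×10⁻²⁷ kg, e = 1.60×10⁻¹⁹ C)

qvB = mv²/r ⇒ m = qBr/v.
m = (1×1.60×10^-19)(0.267)(0.0698) / (2.04×10^4) = 1.46×10^-25 kg = 88.1 u.

m ≈ 88.1 u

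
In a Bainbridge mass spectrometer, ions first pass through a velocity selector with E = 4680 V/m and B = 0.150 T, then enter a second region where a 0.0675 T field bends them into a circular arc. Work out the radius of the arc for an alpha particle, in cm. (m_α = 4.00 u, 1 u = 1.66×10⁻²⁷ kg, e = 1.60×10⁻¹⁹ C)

The selector passes v = E/B = 4680/0.150 = 3.12×10^4 m/s.
In the deflection region, r = mv/(qB₂) = (6.64×10^-27)(3.12×10^4) / [(2×1.60×10^-19)(0.0675)] = 9.59×10^-3 m.

r ≈ 0.959 cm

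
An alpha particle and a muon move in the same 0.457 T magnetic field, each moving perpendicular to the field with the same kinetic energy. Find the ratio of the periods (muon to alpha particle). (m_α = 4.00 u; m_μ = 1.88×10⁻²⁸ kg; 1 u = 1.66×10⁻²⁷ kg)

ratio ≈ 0.0566

T = 2πm/(qB) is independent of speed, so T₂/T₁ = (m₂/q₂)/(m₁/q₁).
T_{muon}/T_{alpha particle} = (1.88×10^-28/1e) / (6.64×10^-27/2e) = 0.0566.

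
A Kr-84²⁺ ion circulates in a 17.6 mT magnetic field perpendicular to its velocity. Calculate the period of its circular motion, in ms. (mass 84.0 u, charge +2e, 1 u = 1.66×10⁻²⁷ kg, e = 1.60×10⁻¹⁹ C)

The cyclotron period is independent of speed: T = 2πm/(qB).
T = 2π(1.39×10^-25) / [(2×1.60×10^-19)(0.0176)] = 1.56×10^-4 s.

T ≈ 0.156 ms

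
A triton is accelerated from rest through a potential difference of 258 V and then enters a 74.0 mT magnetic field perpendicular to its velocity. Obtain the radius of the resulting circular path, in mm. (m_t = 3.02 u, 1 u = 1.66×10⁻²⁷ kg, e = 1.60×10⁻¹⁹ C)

r ≈ 54.3 mm

The kinetic energy gained is K = qV = (1×1.60×10^-19)(258) = 4.13×10^-17 J.
v = √(2K/m) = 1.28×10^5 m/s.
r = mv/(qB) = (5.01×10^-27)(1.28×10^5) / [(1×1.60×10^-19)(0.0740)] = 0.0543 m.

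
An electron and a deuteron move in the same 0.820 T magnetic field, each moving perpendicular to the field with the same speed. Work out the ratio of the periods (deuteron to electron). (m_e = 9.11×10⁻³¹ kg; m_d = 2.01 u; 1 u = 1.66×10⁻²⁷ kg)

T = 2πm/(qB) is independent of speed, so T₂/T₁ = (m₂/q₂)/(m₁/q₁).
T_{deuteron}/T_{electron} = (3.34×10^-27/1e) / (9.11×10^-31/1e) = 3660.

ratio ≈ 3660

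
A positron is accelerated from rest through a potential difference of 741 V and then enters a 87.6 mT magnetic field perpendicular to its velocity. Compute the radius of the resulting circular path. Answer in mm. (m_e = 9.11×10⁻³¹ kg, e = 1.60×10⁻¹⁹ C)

The kinetic energy gained is K = qV = (1×1.60×10^-19)(741) = 1.19×10^-16 J.
v = √(2K/m) = 1.61×10^7 m/s.
r = mv/(qB) = (9.11×10^-31)(1.61×10^7) / [(1×1.60×10^-19)(0.0876)] = 1.05×10^-3 m.

r ≈ 1.05 mm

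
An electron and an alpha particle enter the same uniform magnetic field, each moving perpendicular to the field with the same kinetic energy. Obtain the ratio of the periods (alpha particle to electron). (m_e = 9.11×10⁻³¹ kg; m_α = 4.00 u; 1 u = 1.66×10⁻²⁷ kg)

ratio ≈ 3640

T = 2πm/(qB) is independent of speed, so T₂/T₁ = (m₂/q₂)/(m₁/q₁).
T_{alpha particle}/T_{electron} = (6.64×10^-27/2e) / (9.11×10^-31/1e) = 3640.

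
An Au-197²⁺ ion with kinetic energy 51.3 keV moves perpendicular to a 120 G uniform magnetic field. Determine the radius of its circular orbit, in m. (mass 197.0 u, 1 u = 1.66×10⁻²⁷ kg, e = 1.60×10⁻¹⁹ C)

r ≈ 19.1 m

Convert the energy: K = 51.3 keV = 8.21×10^-15 J.
v = √(2K/m) = √(2·8.21×10^-15/3.27×10^-25) = 2.24×10^5 m/s.
r = mv/(qB) = (3.27×10^-25)(2.24×10^5) / [(2×1.60×10^-19)(0.0120)] = 19.1 m.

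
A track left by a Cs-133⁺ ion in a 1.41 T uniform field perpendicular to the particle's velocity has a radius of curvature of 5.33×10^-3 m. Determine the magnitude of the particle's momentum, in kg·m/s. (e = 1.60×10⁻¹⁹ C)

p ≈ 1.20×10^-21 kg·m/s

Since qvB = mv²/r, the momentum p = mv = qBr.
p = (1×1.60×10^-19)(1.41)(5.33×10^-3) = 1.20×10^-21 kg·m/s.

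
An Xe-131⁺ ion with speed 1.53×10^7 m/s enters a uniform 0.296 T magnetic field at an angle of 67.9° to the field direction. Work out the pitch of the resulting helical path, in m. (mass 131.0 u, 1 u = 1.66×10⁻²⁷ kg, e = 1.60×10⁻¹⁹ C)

pitch ≈ 166 m

The velocity component along B is v∥ = v cos67.9° = 5.76×10^6 m/s.
The cyclotron period T = 2πm/(qB) = 2.89×10^-5 s is set by m, q, B alone.
Pitch = v∥·T = (5.76×10^6)(2.89×10^-5) = 166 m.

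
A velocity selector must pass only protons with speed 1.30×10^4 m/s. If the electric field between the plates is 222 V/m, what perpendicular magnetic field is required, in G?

B ≈ 171 G

qE = qvB ⇒ B = E/v = (222) / (1.30×10^4) = 0.0171 T.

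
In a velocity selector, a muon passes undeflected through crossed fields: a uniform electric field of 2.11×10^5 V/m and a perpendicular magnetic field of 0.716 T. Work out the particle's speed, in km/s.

For zero net force, qE = qvB, so v = E/B.
v = (2.11×10^5) / (0.716) = 2.95×10^5 m/s.

v ≈ 295 km/s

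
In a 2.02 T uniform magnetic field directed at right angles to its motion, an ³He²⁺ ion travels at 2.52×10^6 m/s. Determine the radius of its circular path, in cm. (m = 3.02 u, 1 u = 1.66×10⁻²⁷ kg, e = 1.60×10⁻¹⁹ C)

r ≈ 1.95 cm

The magnetic force provides the centripetal force: qvB = mv²/r, so r = mv/(qB).
r = (5.01×10^-27 kg)(2.52×10^6 m/s) / [(2×1.60×10^-19 C)(2.02 T)] = 0.0195 m.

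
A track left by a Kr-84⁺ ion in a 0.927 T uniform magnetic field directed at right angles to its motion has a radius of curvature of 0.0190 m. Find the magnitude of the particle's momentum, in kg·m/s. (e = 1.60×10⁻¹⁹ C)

p ≈ 2.82×10^-21 kg·m/s

Since qvB = mv²/r, the momentum p = mv = qBr.
p = (1×1.60×10^-19)(0.927)(0.0190) = 2.82×10^-21 kg·m/s.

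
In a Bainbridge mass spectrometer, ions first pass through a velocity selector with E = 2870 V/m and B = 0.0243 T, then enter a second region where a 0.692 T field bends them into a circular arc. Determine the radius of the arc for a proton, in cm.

The selector passes v = E/B = 2870/0.0243 = 1.18×10^5 m/s.
In the deflection region, r = mv/(qB₂) = (1.67×10^-27)(1.18×10^5) / [(1×1.60×10^-19)(0.692)] = 1.78×10^-3 m.

r ≈ 0.178 cm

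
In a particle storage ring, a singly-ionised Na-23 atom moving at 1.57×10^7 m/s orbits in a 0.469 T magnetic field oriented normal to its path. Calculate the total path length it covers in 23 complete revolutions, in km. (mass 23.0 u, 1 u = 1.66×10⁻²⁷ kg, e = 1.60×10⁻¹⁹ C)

L ≈ 1.15 km

r = mv/(qB) = 7.99 m, so one revolution covers 2πr = 50.2 m.
In 23 revolutions: L = 23·2πr = 1150 m.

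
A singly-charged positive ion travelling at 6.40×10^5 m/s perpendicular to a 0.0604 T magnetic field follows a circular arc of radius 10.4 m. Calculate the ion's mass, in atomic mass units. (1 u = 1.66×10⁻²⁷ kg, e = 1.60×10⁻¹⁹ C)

m ≈ 94.6 u

qvB = mv²/r ⇒ m = qBr/v.
m = (1×1.60×10^-19)(0.0604)(10.4) / (6.40×10^5) = 1.57×10^-25 kg = 94.6 u.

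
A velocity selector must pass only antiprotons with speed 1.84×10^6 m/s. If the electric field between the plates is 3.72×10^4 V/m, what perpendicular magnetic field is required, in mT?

B ≈ 20.2 mT

qE = qvB ⇒ B = E/v = (3.72×10^4) / (1.84×10^6) = 0.0202 T.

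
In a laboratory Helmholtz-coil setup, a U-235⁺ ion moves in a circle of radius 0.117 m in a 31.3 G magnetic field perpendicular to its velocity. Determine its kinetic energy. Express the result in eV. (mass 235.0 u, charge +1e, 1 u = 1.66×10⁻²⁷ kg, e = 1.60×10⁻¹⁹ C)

v = qBr/m = (1×1.60×10^-19)(3.13×10^-3)(0.117) / (3.90×10^-25) = 150 m/s.
K = ½mv² = 0.5·(3.90×10^-25)·(150)² = 4.40×10^-21 J = 0.0275 eV.

K ≈ 0.0275 eV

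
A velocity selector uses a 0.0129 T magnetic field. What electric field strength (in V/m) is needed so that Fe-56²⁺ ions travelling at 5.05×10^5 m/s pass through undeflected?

qE = qvB ⇒ E = vB = (5.05×10^5)(0.0129) = 6510 V/m.

E ≈ 6510 V/m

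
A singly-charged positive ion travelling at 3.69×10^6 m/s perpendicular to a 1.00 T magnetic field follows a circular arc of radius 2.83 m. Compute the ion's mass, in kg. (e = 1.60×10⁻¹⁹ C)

qvB = mv²/r ⇒ m = qBr/v.
m = (1×1.60×10^-19)(1.00)(2.83) / (3.69×10^6) = 1.23×10^-25 kg.

m ≈ 1.23×10^-25 kg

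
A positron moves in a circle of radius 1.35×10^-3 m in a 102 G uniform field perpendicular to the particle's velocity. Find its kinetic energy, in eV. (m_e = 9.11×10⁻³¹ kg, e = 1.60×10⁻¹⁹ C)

v = qBr/m = (1×1.60×10^-19)(0.0102)(1.35×10^-3) / (9.11×10^-31) = 2.42×10^6 m/s.
K = ½mv² = 0.5·(9.11×10^-31)·(2.42×10^6)² = 2.66×10^-18 J = 16.7 eV.

K ≈ 16.7 eV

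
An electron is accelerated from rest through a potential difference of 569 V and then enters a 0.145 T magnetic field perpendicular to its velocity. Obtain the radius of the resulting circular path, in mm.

r ≈ 0.555 mm

The kinetic energy gained is K = qV = (1×1.60×10^-19)(569) = 9.10×10^-17 J.
v = √(2K/m) = 1.41×10^7 m/s.
r = mv/(qB) = (9.11×10^-31)(1.41×10^7) / [(1×1.60×10^-19)(0.145)] = 5.55×10^-4 m.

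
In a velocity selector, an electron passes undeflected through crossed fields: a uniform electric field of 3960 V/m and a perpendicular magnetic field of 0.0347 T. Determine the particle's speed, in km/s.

For zero net force, qE = qvB, so v = E/B.
v = (3960) / (0.0347) = 1.14×10^5 m/s.

v ≈ 114 km/s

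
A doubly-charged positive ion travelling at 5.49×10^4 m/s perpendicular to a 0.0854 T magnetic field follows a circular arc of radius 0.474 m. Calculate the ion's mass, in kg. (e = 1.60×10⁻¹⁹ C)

qvB = mv²/r ⇒ m = qBr/v.
m = (2×1.60×10^-19)(0.0854)(0.474) / (5.49×10^4) = 2.36×10^-25 kg.

m ≈ 2.36×10^-25 kg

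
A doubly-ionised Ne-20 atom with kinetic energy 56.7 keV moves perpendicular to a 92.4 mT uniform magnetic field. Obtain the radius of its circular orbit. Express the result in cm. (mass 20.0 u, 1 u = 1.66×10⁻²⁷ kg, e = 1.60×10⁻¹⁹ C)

Convert the energy: K = 56.7 keV = 9.07×10^-15 J.
v = √(2K/m) = √(2·9.07×10^-15/3.32×10^-26) = 7.39×10^5 m/s.
r = mv/(qB) = (3.32×10^-26)(7.39×10^5) / [(2×1.60×10^-19)(0.0924)] = 0.830 m.

r ≈ 83.0 cm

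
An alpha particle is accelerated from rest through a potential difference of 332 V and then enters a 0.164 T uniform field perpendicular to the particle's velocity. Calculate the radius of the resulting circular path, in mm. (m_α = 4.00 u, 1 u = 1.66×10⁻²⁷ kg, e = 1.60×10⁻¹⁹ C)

The kinetic energy gained is K = qV = (2×1.60×10^-19)(332) = 1.06×10^-16 J.
v = √(2K/m) = 1.79×10^5 m/s.
r = mv/(qB) = (6.64×10^-27)(1.79×10^5) / [(2×1.60×10^-19)(0.164)] = 0.0226 m.

r ≈ 22.6 mm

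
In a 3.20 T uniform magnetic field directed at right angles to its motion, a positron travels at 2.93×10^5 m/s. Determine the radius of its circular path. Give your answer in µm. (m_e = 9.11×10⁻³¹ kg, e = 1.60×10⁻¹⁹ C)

r ≈ 0.521 µm

The magnetic force provides the centripetal force: qvB = mv²/r, so r = mv/(qB).
r = (9.11×10^-31 kg)(2.93×10^5 m/s) / [(1×1.60×10^-19 C)(3.20 T)] = 5.21×10^-7 m.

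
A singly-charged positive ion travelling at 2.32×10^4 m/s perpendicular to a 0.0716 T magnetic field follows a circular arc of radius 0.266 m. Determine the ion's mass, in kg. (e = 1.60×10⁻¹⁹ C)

qvB = mv²/r ⇒ m = qBr/v.
m = (1×1.60×10^-19)(0.0716)(0.266) / (2.32×10^4) = 1.31×10^-25 kg.

m ≈ 1.31×10^-25 kg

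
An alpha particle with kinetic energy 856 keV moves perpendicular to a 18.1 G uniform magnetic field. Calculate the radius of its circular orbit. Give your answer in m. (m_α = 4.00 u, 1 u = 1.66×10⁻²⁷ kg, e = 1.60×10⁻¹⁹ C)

r ≈ 73.6 m

Convert the energy: K = 856 keV = 1.37×10^-13 J.
v = √(2K/m) = √(2·1.37×10^-13/6.64×10^-27) = 6.42×10^6 m/s.
r = mv/(qB) = (6.64×10^-27)(6.42×10^6) / [(2×1.60×10^-19)(1.81×10^-3)] = 73.6 m.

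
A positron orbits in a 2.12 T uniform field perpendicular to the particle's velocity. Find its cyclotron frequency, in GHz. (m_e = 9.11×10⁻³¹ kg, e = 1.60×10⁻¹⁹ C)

f = qB/(2πm) = (1×1.60×10^-19)(2.12) / [2π(9.11×10^-31)] = 5.93×10^10 Hz.

f ≈ 59.3 GHz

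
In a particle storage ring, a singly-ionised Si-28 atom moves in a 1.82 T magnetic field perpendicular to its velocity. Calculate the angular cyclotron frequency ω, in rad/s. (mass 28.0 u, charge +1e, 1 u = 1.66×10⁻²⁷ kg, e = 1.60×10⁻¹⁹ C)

ω = qB/m = (1×1.60×10^-19)(1.82) / (4.65×10^-26) = 6.27×10^6 rad/s.

ω ≈ 6.27×10^6 rad/s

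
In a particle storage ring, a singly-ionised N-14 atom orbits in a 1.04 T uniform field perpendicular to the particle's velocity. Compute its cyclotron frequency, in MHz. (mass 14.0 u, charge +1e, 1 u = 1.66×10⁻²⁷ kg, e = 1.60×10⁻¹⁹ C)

f = qB/(2πm) = (1×1.60×10^-19)(1.04) / [2π(2.32×10^-26)] = 1.14×10^6 Hz.

f ≈ 1.14 MHz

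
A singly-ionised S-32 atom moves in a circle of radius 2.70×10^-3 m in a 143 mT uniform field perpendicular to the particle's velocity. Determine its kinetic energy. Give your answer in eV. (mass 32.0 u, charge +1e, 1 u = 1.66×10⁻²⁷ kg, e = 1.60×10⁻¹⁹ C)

v = qBr/m = (1×1.60×10^-19)(0.143)(2.70×10^-3) / (5.31×10^-26) = 1160 m/s.
K = ½mv² = 0.5·(5.31×10^-26)·(1160)² = 3.59×10^-20 J = 0.225 eV.

K ≈ 0.225 eV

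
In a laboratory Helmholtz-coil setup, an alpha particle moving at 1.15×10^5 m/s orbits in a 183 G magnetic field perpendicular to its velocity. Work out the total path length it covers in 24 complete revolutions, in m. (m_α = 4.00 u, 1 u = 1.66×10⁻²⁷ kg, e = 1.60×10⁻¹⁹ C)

L ≈ 19.7 m

r = mv/(qB) = 0.130 m, so one revolution covers 2πr = 0.819 m.
In 24 revolutions: L = 24·2πr = 19.7 m.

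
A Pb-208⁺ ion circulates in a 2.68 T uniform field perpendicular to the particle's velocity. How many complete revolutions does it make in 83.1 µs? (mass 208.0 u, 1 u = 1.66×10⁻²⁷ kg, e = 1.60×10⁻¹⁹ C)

N = 16

T = 2πm/(qB) = 2π(3.4528×10^-25) / [(1×1.60×10^-19)(2.68)] = 5.0594×10^-6 s.
N = t/T = 8.31×10^-5 / 5.0594×10^-6 ≈ 16.42, so 16 complete revolutions.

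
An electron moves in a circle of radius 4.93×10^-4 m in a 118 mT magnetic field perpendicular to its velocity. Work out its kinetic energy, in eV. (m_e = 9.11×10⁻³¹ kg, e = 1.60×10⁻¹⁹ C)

K ≈ 297 eV

v = qBr/m = (1×1.60×10^-19)(0.118)(4.93×10^-4) / (9.11×10^-31) = 1.02×10^7 m/s.
K = ½mv² = 0.5·(9.11×10^-31)·(1.02×10^7)² = 4.75×10^-17 J = 297 eV.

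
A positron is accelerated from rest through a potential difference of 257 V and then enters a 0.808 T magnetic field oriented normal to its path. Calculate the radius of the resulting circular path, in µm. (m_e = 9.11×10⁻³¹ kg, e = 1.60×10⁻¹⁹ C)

r ≈ 67.0 µm

The kinetic energy gained is K = qV = (1×1.60×10^-19)(257) = 4.11×10^-17 J.
v = √(2K/m) = 9.50×10^6 m/s.
r = mv/(qB) = (9.11×10^-31)(9.50×10^6) / [(1×1.60×10^-19)(0.808)] = 6.70×10^-5 m.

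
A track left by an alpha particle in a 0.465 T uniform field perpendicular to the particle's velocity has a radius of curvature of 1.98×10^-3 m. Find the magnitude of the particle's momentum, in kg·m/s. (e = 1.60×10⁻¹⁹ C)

Since qvB = mv²/r, the momentum p = mv = qBr.
p = (2×1.60×10^-19)(0.465)(1.98×10^-3) = 2.95×10^-22 kg·m/s.

p ≈ 2.95×10^-22 kg·m/s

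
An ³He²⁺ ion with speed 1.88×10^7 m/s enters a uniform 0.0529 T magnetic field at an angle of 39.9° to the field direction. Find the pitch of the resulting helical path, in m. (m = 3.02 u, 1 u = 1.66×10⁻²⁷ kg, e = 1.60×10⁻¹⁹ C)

The velocity component along B is v∥ = v cos39.9° = 1.44×10^7 m/s.
The cyclotron period T = 2πm/(qB) = 1.86×10^-6 s is set by m, q, B alone.
Pitch = v∥·T = (1.44×10^7)(1.86×10^-6) = 26.8 m.

pitch ≈ 26.8 m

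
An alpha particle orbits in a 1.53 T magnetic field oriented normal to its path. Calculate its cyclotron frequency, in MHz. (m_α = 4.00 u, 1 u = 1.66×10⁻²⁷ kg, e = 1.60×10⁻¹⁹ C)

f ≈ 11.7 MHz

f = qB/(2πm) = (2×1.60×10^-19)(1.53) / [2π(6.64×10^-27)] = 1.17×10^7 Hz.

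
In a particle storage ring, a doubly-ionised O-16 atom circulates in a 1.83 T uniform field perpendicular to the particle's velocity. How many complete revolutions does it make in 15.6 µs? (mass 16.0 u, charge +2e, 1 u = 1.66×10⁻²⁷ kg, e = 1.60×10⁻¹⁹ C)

T = 2πm/(qB) = 2π(2.656×10^-26) / [(2×1.60×10^-19)(1.83)] = 2.8498×10^-7 s.
N = t/T = 1.56×10^-5 / 2.8498×10^-7 ≈ 54.74, so 54 complete revolutions.

N = 54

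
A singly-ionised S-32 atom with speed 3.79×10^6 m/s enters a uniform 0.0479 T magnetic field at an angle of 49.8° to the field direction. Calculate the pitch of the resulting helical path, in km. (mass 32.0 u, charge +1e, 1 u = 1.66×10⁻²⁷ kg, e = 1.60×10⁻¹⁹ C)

The velocity component along B is v∥ = v cos49.8° = 2.45×10^6 m/s.
The cyclotron period T = 2πm/(qB) = 4.35×10^-5 s is set by m, q, B alone.
Pitch = v∥·T = (2.45×10^6)(4.35×10^-5) = 107 m.

pitch ≈ 0.107 km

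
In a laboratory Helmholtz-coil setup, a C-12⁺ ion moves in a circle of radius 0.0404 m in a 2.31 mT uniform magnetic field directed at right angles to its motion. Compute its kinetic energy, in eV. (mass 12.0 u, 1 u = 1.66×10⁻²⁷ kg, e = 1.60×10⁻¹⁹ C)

v = qBr/m = (1×1.60×10^-19)(2.31×10^-3)(0.0404) / (1.99×10^-26) = 750 m/s.
K = ½mv² = 0.5·(1.99×10^-26)·(750)² = 5.60×10^-21 J = 0.0350 eV.

K ≈ 0.0350 eV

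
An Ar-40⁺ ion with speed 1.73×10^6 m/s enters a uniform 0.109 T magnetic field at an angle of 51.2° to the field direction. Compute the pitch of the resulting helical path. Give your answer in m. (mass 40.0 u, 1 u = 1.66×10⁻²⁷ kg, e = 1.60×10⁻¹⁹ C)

pitch ≈ 25.9 m

The velocity component along B is v∥ = v cos51.2° = 1.08×10^6 m/s.
The cyclotron period T = 2πm/(qB) = 2.39×10^-5 s is set by m, q, B alone.
Pitch = v∥·T = (1.08×10^6)(2.39×10^-5) = 25.9 m.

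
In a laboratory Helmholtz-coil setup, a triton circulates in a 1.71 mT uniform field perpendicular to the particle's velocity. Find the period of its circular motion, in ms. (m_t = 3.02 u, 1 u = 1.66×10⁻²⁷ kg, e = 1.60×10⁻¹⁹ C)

The cyclotron period is independent of speed: T = 2πm/(qB).
T = 2π(5.01×10^-27) / [(1×1.60×10^-19)(1.71×10^-3)] = 1.15×10^-4 s.

T ≈ 0.115 ms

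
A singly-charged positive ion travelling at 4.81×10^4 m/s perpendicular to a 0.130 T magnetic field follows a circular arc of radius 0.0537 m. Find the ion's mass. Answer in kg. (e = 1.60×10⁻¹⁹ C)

m ≈ 2.32×10^-26 kg

qvB = mv²/r ⇒ m = qBr/v.
m = (1×1.60×10^-19)(0.130)(0.0537) / (4.81×10^4) = 2.32×10^-26 kg.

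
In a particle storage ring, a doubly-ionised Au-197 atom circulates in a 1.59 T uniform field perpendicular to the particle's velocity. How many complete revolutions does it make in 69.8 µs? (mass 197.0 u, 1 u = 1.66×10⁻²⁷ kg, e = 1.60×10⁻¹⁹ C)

T = 2πm/(qB) = 2π(3.2702×10^-25) / [(2×1.60×10^-19)(1.59)] = 4.0384×10^-6 s.
N = t/T = 6.98×10^-5 / 4.0384×10^-6 ≈ 17.28, so 17 complete revolutions.

N = 17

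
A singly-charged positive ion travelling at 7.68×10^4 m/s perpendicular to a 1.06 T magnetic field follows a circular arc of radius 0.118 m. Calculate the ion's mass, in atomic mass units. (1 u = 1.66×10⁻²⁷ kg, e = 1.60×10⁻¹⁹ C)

qvB = mv²/r ⇒ m = qBr/v.
m = (1×1.60×10^-19)(1.06)(0.118) / (7.68×10^4) = 2.61×10^-25 kg = 157 u.

m ≈ 157 u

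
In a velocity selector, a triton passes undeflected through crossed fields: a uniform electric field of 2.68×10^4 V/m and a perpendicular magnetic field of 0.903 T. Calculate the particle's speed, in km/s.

For zero net force, qE = qvB, so v = E/B.
v = (2.68×10^4) / (0.903) = 2.97×10^4 m/s.

v ≈ 29.7 km/s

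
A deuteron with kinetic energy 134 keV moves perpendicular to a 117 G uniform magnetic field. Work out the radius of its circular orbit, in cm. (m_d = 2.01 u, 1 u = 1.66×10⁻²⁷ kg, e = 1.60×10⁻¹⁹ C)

Convert the energy: K = 134 keV = 2.14×10^-14 J.
v = √(2K/m) = √(2·2.14×10^-14/3.34×10^-27) = 3.58×10^6 m/s.
r = mv/(qB) = (3.34×10^-27)(3.58×10^6) / [(1×1.60×10^-19)(0.0117)] = 6.39 m.

r ≈ 639 cm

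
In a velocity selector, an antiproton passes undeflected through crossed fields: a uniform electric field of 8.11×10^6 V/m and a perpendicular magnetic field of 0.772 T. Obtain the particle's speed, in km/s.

v ≈ 10500 km/s

For zero net force, qE = qvB, so v = E/B.
v = (8.11×10^6) / (0.772) = 1.05×10^7 m/s.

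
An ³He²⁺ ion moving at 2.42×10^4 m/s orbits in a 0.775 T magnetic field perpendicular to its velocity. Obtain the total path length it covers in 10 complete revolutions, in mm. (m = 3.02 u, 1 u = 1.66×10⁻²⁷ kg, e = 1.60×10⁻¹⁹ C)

r = mv/(qB) = 4.89×10^-4 m, so one revolution covers 2πr = 3.07×10^-3 m.
In 10 revolutions: L = 10·2πr = 0.0307 m.

L ≈ 30.7 mm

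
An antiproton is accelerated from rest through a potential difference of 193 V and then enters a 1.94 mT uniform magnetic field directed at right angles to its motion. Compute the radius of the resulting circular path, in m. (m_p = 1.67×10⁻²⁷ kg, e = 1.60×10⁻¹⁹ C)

The kinetic energy gained is K = qV = (1×1.60×10^-19)(193) = 3.09×10^-17 J.
v = √(2K/m) = 1.92×10^5 m/s.
r = mv/(qB) = (1.67×10^-27)(1.92×10^5) / [(1×1.60×10^-19)(1.94×10^-3)] = 1.03 m.

r ≈ 1.03 m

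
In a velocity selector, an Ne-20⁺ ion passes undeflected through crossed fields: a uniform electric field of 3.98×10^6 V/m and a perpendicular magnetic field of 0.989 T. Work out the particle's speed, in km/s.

v ≈ 4020 km/s

For zero net force, qE = qvB, so v = E/B.
v = (3.98×10^6) / (0.989) = 4.02×10^6 m/s.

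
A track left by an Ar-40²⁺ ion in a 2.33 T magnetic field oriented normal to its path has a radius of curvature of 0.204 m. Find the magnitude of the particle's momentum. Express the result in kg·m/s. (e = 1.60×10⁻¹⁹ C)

Since qvB = mv²/r, the momentum p = mv = qBr.
p = (2×1.60×10^-19)(2.33)(0.204) = 1.52×10^-19 kg·m/s.

p ≈ 1.52×10^-19 kg·m/s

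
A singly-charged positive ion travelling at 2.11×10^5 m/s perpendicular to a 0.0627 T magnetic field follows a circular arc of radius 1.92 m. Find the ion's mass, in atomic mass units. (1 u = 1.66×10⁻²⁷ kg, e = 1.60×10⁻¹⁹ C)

qvB = mv²/r ⇒ m = qBr/v.
m = (1×1.60×10^-19)(0.0627)(1.92) / (2.11×10^5) = 9.13×10^-26 kg = 55.0 u.

m ≈ 55.0 u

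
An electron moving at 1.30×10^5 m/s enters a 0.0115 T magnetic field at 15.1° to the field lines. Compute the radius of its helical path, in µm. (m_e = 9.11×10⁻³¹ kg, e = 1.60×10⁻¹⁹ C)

r ≈ 16.8 µm

Only the perpendicular component v⊥ = v sin15.1° = 3.39×10^4 m/s is bent by the field.
r = m v⊥ /(qB) = (9.11×10^-31)(3.39×10^4) / [(1×1.60×10^-19)(0.0115)] = 1.68×10^-5 m.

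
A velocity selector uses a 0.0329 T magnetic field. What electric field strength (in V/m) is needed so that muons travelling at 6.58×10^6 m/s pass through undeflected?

qE = qvB ⇒ E = vB = (6.58×10^6)(0.0329) = 2.16×10^5 V/m.

E ≈ 2.16×10^5 V/m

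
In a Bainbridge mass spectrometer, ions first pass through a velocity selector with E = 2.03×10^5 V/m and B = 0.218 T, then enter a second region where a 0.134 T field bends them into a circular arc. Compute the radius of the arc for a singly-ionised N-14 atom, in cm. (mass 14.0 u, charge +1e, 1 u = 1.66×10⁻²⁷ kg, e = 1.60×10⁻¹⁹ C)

r ≈ 101 cm

The selector passes v = E/B = 2.03×10^5/0.218 = 9.31×10^5 m/s.
In the deflection region, r = mv/(qB₂) = (2.32×10^-26)(9.31×10^5) / [(1×1.60×10^-19)(0.134)] = 1.01 m.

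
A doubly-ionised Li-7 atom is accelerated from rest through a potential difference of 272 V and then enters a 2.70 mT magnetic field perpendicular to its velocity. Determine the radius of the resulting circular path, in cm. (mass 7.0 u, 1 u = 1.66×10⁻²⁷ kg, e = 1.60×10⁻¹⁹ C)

The kinetic energy gained is K = qV = (2×1.60×10^-19)(272) = 8.70×10^-17 J.
v = √(2K/m) = 1.22×10^5 m/s.
r = mv/(qB) = (1.16×10^-26)(1.22×10^5) / [(2×1.60×10^-19)(2.70×10^-3)] = 1.65 m.

r ≈ 165 cm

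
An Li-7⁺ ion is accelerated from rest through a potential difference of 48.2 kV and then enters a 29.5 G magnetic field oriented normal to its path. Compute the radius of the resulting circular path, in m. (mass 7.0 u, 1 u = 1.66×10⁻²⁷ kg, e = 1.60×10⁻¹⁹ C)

r ≈ 28.4 m

The kinetic energy gained is K = qV = (1×1.60×10^-19)(4.82×10^4) = 7.71×10^-15 J.
v = √(2K/m) = 1.15×10^6 m/s.
r = mv/(qB) = (1.16×10^-26)(1.15×10^6) / [(1×1.60×10^-19)(2.95×10^-3)] = 28.4 m.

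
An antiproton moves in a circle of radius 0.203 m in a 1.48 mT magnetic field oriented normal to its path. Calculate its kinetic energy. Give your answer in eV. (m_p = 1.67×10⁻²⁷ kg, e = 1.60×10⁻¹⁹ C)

K ≈ 4.32 eV

v = qBr/m = (1×1.60×10^-19)(1.48×10^-3)(0.203) / (1.67×10^-27) = 2.88×10^4 m/s.
K = ½mv² = 0.5·(1.67×10^-27)·(2.88×10^4)² = 6.92×10^-19 J = 4.32 eV.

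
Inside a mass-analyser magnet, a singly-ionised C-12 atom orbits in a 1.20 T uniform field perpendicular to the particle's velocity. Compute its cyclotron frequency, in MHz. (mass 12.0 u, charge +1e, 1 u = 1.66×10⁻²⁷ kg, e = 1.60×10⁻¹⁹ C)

f ≈ 1.53 MHz

f = qB/(2πm) = (1×1.60×10^-19)(1.20) / [2π(1.99×10^-26)] = 1.53×10^6 Hz.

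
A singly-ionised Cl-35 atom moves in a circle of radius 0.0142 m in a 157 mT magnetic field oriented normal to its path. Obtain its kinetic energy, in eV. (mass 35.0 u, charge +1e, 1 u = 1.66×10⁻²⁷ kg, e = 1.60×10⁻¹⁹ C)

v = qBr/m = (1×1.60×10^-19)(0.157)(0.0142) / (5.81×10^-26) = 6140 m/s.
K = ½mv² = 0.5·(5.81×10^-26)·(6140)² = 1.09×10^-18 J = 6.84 eV.

K ≈ 6.84 eV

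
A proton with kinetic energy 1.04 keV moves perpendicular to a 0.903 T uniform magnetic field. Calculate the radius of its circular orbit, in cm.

r ≈ 0.516 cm

Convert the energy: K = 1.04 keV = 1.66×10^-16 J.
v = √(2K/m) = √(2·1.66×10^-16/1.67×10^-27) = 4.46×10^5 m/s.
r = mv/(qB) = (1.67×10^-27)(4.46×10^5) / [(1×1.60×10^-19)(0.903)] = 5.16×10^-3 m.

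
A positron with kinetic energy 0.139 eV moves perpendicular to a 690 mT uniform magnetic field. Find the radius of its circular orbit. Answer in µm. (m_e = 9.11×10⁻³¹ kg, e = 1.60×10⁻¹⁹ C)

Convert the energy: K = 0.139 eV = 2.22×10^-20 J.
v = √(2K/m) = √(2·2.22×10^-20/9.11×10^-31) = 2.21×10^5 m/s.
r = mv/(qB) = (9.11×10^-31)(2.21×10^5) / [(1×1.60×10^-19)(0.690)] = 1.82×10^-6 m.

r ≈ 1.82 µm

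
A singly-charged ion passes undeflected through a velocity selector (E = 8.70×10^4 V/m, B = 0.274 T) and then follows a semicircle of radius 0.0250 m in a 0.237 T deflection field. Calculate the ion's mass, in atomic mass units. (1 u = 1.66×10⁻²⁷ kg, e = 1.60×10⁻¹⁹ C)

v = E/B₁ = 3.18×10^5 m/s.
From r = mv/(qB₂), m = qB₂r/v = (1×1.60×10^-19)(0.237)(0.0250) / (3.18×10^5) = 2.99×10^-27 kg.
In atomic mass units: m = 2.99×10^-27 / 1.66×10^-27 = 1.80 u.

m ≈ 1.80 u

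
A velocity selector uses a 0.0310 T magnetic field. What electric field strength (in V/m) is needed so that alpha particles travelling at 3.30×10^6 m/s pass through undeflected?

qE = qvB ⇒ E = vB = (3.30×10^6)(0.0310) = 1.02×10^5 V/m.

E ≈ 1.02×10^5 V/m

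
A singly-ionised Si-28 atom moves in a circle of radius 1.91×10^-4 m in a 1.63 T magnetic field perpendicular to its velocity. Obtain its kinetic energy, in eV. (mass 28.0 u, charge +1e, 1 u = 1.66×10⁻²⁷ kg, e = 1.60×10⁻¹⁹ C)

K ≈ 0.167 eV

v = qBr/m = (1×1.60×10^-19)(1.63)(1.91×10^-4) / (4.65×10^-26) = 1070 m/s.
K = ½mv² = 0.5·(4.65×10^-26)·(1070)² = 2.67×10^-20 J = 0.167 eV.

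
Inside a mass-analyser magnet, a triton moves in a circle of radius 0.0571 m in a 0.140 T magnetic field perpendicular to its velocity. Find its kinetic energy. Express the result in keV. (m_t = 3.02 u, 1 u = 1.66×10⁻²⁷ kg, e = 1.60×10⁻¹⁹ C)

K ≈ 1.02 keV

v = qBr/m = (1×1.60×10^-19)(0.140)(0.0571) / (5.01×10^-27) = 2.55×10^5 m/s.
K = ½mv² = 0.5·(5.01×10^-27)·(2.55×10^5)² = 1.63×10^-16 J = 1.02 keV.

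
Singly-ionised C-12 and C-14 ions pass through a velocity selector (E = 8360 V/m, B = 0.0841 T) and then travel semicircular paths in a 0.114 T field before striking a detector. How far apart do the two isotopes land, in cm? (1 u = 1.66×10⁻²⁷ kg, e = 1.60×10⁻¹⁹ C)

Both emerge at v = E/B₁ = 9.94×10^4 m/s.
r = mv/(qB₂), so r₁ = 0.1086 m and r₂ = 0.1267 m, giving Δr = 0.0181 m.
After a semicircle each ion lands a diameter 2r from the entry slit, so the separation is 2Δr = 0.0362 m.

Δd ≈ 3.62 cm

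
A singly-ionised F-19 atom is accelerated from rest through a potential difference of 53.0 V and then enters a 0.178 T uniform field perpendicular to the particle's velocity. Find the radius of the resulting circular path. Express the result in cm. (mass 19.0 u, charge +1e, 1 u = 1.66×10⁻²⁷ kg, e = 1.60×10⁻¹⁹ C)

The kinetic energy gained is K = qV = (1×1.60×10^-19)(53.0) = 8.48×10^-18 J.
v = √(2K/m) = 2.32×10^4 m/s.
r = mv/(qB) = (3.15×10^-26)(2.32×10^4) / [(1×1.60×10^-19)(0.178)] = 0.0257 m.

r ≈ 2.57 cm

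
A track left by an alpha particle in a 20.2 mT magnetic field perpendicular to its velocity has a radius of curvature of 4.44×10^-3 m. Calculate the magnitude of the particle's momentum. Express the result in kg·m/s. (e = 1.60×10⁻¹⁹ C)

Since qvB = mv²/r, the momentum p = mv = qBr.
p = (2×1.60×10^-19)(0.0202)(4.44×10^-3) = 2.87×10^-23 kg·m/s.

p ≈ 2.87×10^-23 kg·m/s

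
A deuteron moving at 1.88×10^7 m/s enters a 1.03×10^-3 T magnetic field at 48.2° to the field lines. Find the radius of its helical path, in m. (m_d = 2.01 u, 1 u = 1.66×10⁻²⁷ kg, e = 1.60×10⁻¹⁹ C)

Only the perpendicular component v⊥ = v sin48.2° = 1.40×10^7 m/s is bent by the field.
r = m v⊥ /(qB) = (3.34×10^-27)(1.40×10^7) / [(1×1.60×10^-19)(1.03×10^-3)] = 284 m.

r ≈ 284 m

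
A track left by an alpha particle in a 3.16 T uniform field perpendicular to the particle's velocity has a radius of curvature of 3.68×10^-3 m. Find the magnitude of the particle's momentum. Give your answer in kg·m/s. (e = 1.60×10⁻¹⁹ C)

Since qvB = mv²/r, the momentum p = mv = qBr.
p = (2×1.60×10^-19)(3.16)(3.68×10^-3) = 3.72×10^-21 kg·m/s.

p ≈ 3.72×10^-21 kg·m/s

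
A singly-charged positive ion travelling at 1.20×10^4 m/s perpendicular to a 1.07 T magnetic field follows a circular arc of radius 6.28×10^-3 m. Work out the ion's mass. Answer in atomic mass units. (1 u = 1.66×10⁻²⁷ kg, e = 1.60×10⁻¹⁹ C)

m ≈ 54.0 u

qvB = mv²/r ⇒ m = qBr/v.
m = (1×1.60×10^-19)(1.07)(6.28×10^-3) / (1.20×10^4) = 8.96×10^-26 kg = 54.0 u.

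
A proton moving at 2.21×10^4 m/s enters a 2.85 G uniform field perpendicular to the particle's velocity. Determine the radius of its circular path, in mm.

r ≈ 809 mm

The magnetic force provides the centripetal force: qvB = mv²/r, so r = mv/(qB).
r = (1.67×10^-27 kg)(2.21×10^4 m/s) / [(1×1.60×10^-19 C)(2.85×10^-4 T)] = 0.809 m.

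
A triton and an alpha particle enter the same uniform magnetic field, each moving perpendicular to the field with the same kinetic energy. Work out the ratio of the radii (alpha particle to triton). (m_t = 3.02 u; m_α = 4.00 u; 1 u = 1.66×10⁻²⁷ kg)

ratio ≈ 0.575

r = √(2mK)/(qB) ⇒ at equal K, r ∝ √m/q.
r_{alpha particle}/r_{triton} = 0.575.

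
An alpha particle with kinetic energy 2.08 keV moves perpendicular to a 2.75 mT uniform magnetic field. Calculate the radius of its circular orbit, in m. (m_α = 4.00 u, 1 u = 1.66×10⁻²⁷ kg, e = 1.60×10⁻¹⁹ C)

r ≈ 2.39 m

Convert the energy: K = 2.08 keV = 3.33×10^-16 J.
v = √(2K/m) = √(2·3.33×10^-16/6.64×10^-27) = 3.17×10^5 m/s.
r = mv/(qB) = (6.64×10^-27)(3.17×10^5) / [(2×1.60×10^-19)(2.75×10^-3)] = 2.39 m.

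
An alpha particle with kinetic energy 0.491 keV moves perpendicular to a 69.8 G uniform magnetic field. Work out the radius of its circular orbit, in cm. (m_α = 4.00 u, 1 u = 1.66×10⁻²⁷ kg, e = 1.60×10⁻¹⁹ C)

r ≈ 45.7 cm

Convert the energy: K = 0.491 keV = 7.86×10^-17 J.
v = √(2K/m) = √(2·7.86×10^-17/6.64×10^-27) = 1.54×10^5 m/s.
r = mv/(qB) = (6.64×10^-27)(1.54×10^5) / [(2×1.60×10^-19)(6.98×10^-3)] = 0.457 m.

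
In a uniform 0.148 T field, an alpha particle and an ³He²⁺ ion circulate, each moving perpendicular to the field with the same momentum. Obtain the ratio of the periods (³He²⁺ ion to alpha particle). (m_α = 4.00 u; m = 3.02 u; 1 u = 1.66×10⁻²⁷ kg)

ratio ≈ 0.755

T = 2πm/(qB) is independent of speed, so T₂/T₁ = (m₂/q₂)/(m₁/q₁).
T_{³He²⁺ ion}/T_{alpha particle} = (5.01×10^-27/2e) / (6.64×10^-27/2e) = 0.755.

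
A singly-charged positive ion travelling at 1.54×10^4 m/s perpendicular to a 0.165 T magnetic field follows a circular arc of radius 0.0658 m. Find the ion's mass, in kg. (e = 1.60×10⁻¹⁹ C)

m ≈ 1.13×10^-25 kg

qvB = mv²/r ⇒ m = qBr/v.
m = (1×1.60×10^-19)(0.165)(0.0658) / (1.54×10^4) = 1.13×10^-25 kg.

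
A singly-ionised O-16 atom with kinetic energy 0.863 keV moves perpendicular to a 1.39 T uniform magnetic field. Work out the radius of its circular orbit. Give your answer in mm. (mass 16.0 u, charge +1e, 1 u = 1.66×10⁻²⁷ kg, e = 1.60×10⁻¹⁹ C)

Convert the energy: K = 0.863 keV = 1.38×10^-16 J.
v = √(2K/m) = √(2·1.38×10^-16/2.66×10^-26) = 1.02×10^5 m/s.
r = mv/(qB) = (2.66×10^-26)(1.02×10^5) / [(1×1.60×10^-19)(1.39)] = 0.0122 m.

r ≈ 12.2 mm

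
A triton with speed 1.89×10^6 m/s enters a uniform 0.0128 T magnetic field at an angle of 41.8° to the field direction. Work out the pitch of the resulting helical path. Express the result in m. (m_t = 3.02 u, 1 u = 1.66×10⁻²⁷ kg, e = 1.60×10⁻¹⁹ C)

pitch ≈ 21.7 m

The velocity component along B is v∥ = v cos41.8° = 1.41×10^6 m/s.
The cyclotron period T = 2πm/(qB) = 1.54×10^-5 s is set by m, q, B alone.
Pitch = v∥·T = (1.41×10^6)(1.54×10^-5) = 21.7 m.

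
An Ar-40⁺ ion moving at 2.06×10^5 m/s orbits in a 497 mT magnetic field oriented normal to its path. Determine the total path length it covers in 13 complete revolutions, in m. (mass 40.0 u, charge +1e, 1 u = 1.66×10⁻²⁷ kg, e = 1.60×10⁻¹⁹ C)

r = mv/(qB) = 0.172 m, so one revolution covers 2πr = 1.08 m.
In 13 revolutions: L = 13·2πr = 14.1 m.

L ≈ 14.1 m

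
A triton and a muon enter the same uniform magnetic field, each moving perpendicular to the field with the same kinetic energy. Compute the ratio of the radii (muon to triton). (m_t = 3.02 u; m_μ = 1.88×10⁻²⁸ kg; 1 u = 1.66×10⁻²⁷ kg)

r = √(2mK)/(qB) ⇒ at equal K, r ∝ √m/q.
r_{muon}/r_{triton} = 0.194.

ratio ≈ 0.194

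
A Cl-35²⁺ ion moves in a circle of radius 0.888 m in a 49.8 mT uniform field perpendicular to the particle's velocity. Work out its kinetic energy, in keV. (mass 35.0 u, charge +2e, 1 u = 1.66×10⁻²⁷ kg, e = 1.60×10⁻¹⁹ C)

K ≈ 10.8 keV

v = qBr/m = (2×1.60×10^-19)(0.0498)(0.888) / (5.81×10^-26) = 2.44×10^5 m/s.
K = ½mv² = 0.5·(5.81×10^-26)·(2.44×10^5)² = 1.72×10^-15 J = 10.8 keV.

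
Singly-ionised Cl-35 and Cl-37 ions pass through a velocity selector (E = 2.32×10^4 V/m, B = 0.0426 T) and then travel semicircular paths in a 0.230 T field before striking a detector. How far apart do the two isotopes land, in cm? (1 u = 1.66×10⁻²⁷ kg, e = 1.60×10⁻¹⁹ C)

Δd ≈ 9.83 cm

Both emerge at v = E/B₁ = 5.45×10^5 m/s.
r = mv/(qB₂), so r₁ = 0.8598 m and r₂ = 0.9090 m, giving Δr = 0.0491 m.
After a semicircle each ion lands a diameter 2r from the entry slit, so the separation is 2Δr = 0.0983 m.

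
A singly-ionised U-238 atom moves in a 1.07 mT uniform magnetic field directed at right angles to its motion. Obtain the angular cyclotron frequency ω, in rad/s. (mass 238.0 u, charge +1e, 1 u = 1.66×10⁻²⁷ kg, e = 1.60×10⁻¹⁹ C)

ω = qB/m = (1×1.60×10^-19)(1.07×10^-3) / (3.95×10^-25) = 433 rad/s.

ω ≈ 433 rad/s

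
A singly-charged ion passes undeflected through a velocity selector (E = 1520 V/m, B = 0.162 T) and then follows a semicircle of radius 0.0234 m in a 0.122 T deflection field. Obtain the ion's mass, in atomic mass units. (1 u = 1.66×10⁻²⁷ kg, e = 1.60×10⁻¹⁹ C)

m ≈ 29.3 u

v = E/B₁ = 9380 m/s.
From r = mv/(qB₂), m = qB₂r/v = (1×1.60×10^-19)(0.122)(0.0234) / (9380) = 4.87×10^-26 kg.
In atomic mass units: m = 4.87×10^-26 / 1.66×10^-27 = 29.3 u.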